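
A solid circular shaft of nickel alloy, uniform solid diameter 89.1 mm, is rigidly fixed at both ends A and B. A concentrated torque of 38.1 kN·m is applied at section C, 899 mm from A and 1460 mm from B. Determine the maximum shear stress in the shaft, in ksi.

24.6 ksi

With uniform GJ and both ends fixed, compatibility θ_AC = θ_CB gives T_A·a = T_B·b, together with T_A + T_B = T₀.
T_A = T₀·b/(a+b) = 38100·1460/2359 = 23580 N·m; T_B = 14520 N·m.
τ in each portion: τ_AC = 1.70×10^8 Pa, τ_CB = 1.05×10^8 Pa; maximum is in AC.
τ_max = T_AC·r/J = 23580·0.0445/6.19×10^-6 = 1.698×10^8 Pa.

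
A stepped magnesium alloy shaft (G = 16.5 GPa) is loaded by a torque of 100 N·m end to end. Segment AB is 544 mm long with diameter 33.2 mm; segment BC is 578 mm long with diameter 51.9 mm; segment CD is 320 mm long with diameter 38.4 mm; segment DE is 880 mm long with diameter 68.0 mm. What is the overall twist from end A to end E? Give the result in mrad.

J_AB = π(0.0332)⁴/32 = 1.19×10^-7 m⁴; J_BC = π(0.0519)⁴/32 = 7.12×10^-7 m⁴; J_CD = π(0.0384)⁴/32 = 2.13×10^-7 m⁴; J_DE = π(0.0680)⁴/32 = 2.10×10^-6 m⁴.
θ = (T/G)·Σ L_i/J_i = (100.0/16.5×10⁹)·(0.544/1.19×10^-7 + 0.578/7.12×10^-7 + 0.320/2.13×10^-7 + 0.880/2.10×10^-6) = 0.04419 rad.

44.2 mrad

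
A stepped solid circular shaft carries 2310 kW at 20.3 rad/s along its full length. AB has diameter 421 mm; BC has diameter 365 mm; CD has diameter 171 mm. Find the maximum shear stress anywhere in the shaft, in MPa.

116 MPa

ω = 20.3 rad/s, so T = P/ω = 2310×10³ / 20.30 = 113800 N·m.
Under the same torque, τ_max = 16T/(πd³) is largest where d is smallest — segment CD (d = 171 mm).
τ_max = 16·113800/(π·(0.171)³) = 1.159×10^8 Pa.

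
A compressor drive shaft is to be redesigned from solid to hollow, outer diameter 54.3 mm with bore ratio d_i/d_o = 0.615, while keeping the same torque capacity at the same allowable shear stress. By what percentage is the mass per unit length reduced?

Equal τ_max and T ⇒ the solid shaft needs d_s³ = d_o³(1−k⁴), so d_s = 54.3·(1−0.615⁴)^(1/3) = 51.58 mm.
Area ratio A_h/A_s = d_o²(1−k²)/d_s² = (1−k²)/(1−k⁴)^(2/3) = 0.6892.
Mass saving = 1 − 0.6892 = 31.1 %.

31.1 %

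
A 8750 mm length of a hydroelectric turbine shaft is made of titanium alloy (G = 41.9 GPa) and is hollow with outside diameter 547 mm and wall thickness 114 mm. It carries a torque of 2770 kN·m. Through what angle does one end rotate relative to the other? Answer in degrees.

4.26°

J = π(d_o⁴ − d_i⁴)/32 = π(0.547⁴ − 0.319⁴)/32 = 7.773×10^-3 m⁴.
θ = T·L/(G·J) = 2.770e6 × 8.75 / (41.9×10⁹ × 7.773×10^-3) = 0.07442 rad.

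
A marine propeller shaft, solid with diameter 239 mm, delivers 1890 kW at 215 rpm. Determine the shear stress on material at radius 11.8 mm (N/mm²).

ω = 2π·215/60 = 22.51 rad/s, so T = P/ω = 1890×10³ / 22.51 = 83940 N·m.
J = πd⁴/32 = π(0.239)⁴/32 = 3.203×10^-4 m⁴.
Shear stress varies linearly with radius: τ = T·r/J = 83940 × 0.0118 / 3.203×10^-4 = 3.092×10^6 Pa.

3.09 N/mm²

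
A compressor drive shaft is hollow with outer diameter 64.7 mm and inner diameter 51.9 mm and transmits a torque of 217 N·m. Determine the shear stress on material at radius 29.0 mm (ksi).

0.905 ksi

J = π(d_o⁴ − d_i⁴)/32 = π(0.0647⁴ − 0.0519⁴)/32 = 1.008×10^-6 m⁴.
Shear stress varies linearly with radius: τ = T·r/J = 217.0 × 0.0290 / 1.008×10^-6 = 6.243×10^6 Pa.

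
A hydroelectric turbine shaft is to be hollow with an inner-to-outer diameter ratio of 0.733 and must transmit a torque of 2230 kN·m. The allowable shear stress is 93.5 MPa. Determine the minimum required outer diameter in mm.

For a hollow shaft with d_i/d_o = 0.733: τ_max = 16T/(π d_o³ (1−k⁴)), so d_o = [16T/(π τ_allow (1−k⁴))]^(1/3) = [16·2.230e6/(π·9.35×10^7·0.7113)]^(1/3) = 0.5548 m.

555 mm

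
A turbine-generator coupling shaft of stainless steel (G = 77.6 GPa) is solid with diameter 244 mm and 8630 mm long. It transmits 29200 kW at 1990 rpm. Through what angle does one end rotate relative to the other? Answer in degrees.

2.57°

ω = 2π·1990/60 = 208.4 rad/s, so T = P/ω = 29200×10³ / 208.4 = 140100 N·m.
J = πd⁴/32 = π(0.244)⁴/32 = 3.480×10^-4 m⁴.
θ = T·L/(G·J) = 140100 × 8.63 / (77.6×10⁹ × 3.480×10^-4) = 0.04478 rad.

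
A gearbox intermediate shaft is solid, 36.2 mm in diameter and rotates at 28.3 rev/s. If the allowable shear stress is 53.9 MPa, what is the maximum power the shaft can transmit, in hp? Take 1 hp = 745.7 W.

J = πd⁴/32 = π(0.0362)⁴/32 = 1.686×10^-7 m⁴.
T_max = τ_allow·J/r = 5.39×10^7 × 1.686×10^-7 / 0.0181 = 502.0 N·m.
ω = 2π·28.3 = 177.8 rad/s, so P_max = T_max·ω = 8.927×10^4 W.

120 hp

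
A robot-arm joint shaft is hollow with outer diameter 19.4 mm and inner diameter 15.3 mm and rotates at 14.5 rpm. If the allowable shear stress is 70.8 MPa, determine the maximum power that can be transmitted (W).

J = π(d_o⁴ − d_i⁴)/32 = π(0.0194⁴ − 0.0153⁴)/32 = 8.526×10^-9 m⁴.
T_max = τ_allow·J/r = 7.08×10^7 × 8.526×10^-9 / 0.00970 = 62.23 N·m.
ω = 2π·14.5/60 = 1.518 rad/s, so P_max = T_max·ω = 94.50 W.

94.5 W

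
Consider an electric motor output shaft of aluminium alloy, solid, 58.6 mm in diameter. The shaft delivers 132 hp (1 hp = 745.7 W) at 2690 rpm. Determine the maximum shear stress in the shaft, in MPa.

ω = 2π·2690/60 = 281.7 rad/s, so T = P/ω = 132×745.7 / 281.7 = 349.4 N·m.
J = πd⁴/32 = π(0.0586)⁴/32 = 1.158×10^-6 m⁴.
τ_max = T·r/J = 349.4 × 0.0293 / 1.158×10^-6 = 8.844×10^6 Pa.

8.84 MPa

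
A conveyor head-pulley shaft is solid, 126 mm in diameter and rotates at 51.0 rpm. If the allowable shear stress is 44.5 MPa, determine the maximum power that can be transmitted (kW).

93.3 kW

J = πd⁴/32 = π(0.126)⁴/32 = 2.474×10^-5 m⁴.
T_max = τ_allow·J/r = 4.45×10^7 × 2.474×10^-5 / 0.0630 = 17480 N·m.
ω = 2π·51.0/60 = 5.341 rad/s, so P_max = T_max·ω = 9.335×10^4 W.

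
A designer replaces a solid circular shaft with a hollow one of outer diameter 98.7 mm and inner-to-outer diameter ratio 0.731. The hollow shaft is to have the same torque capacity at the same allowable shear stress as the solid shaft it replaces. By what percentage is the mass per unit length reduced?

41.7 %

Equal τ_max and T ⇒ the solid shaft needs d_s³ = d_o³(1−k⁴), so d_s = 98.7·(1−0.731⁴)^(1/3) = 88.24 mm.
Area ratio A_h/A_s = d_o²(1−k²)/d_s² = (1−k²)/(1−k⁴)^(2/3) = 0.5826.
Mass saving = 1 − 0.5826 = 41.7 %.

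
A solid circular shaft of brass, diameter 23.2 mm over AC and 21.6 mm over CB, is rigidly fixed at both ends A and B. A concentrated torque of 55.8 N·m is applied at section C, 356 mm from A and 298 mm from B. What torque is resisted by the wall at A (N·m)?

Compatibility: T_A·a/J_AC = T_B·b/J_CB with T_A + T_B = T₀.
J_AC = 2.84×10^-8 m⁴, J_CB = 2.14×10^-8 m⁴, so T_A = T₀·(J_AC/a)/((J_AC/a)+(J_CB/b)) = 29.41 N·m, T_B = 26.39 N·m.

29.4 N·m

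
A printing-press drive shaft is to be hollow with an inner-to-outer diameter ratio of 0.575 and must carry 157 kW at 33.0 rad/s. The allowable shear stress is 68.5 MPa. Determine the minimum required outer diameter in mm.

ω = 33.0 rad/s, so T = P/ω = 157×10³ / 33.00 = 4758 N·m.
For a hollow shaft with d_i/d_o = 0.575: τ_max = 16T/(π d_o³ (1−k⁴)), so d_o = [16T/(π τ_allow (1−k⁴))]^(1/3) = [16·4758/(π·6.85×10^7·0.8907)]^(1/3) = 0.07350 m.

73.5 mm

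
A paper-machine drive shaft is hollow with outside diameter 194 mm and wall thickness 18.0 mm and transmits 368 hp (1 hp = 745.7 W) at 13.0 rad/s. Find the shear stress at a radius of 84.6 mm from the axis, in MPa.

ω = 13.0 rad/s, so T = P/ω = 368×745.7 / 13.00 = 21110 N·m.
J = π(d_o⁴ − d_i⁴)/32 = π(0.194⁴ − 0.158⁴)/32 = 7.788×10^-5 m⁴.
Shear stress varies linearly with radius: τ = T·r/J = 21110 × 0.0846 / 7.788×10^-5 = 2.293×10^7 Pa.

22.9 MPa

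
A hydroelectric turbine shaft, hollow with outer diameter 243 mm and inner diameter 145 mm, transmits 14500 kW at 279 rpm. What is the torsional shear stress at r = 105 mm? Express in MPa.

ω = 2π·279/60 = 29.22 rad/s, so T = P/ω = 14500×10³ / 29.22 = 496300 N·m.
J = π(d_o⁴ − d_i⁴)/32 = π(0.243⁴ − 0.145⁴)/32 = 2.989×10^-4 m⁴.
Shear stress varies linearly with radius: τ = T·r/J = 496300 × 0.105 / 2.989×10^-4 = 1.743×10^8 Pa.

174 MPa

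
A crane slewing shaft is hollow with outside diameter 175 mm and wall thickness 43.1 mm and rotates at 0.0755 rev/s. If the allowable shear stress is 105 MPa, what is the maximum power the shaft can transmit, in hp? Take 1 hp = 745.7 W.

J = π(d_o⁴ − d_i⁴)/32 = π(0.175⁴ − 0.0888⁴)/32 = 8.597×10^-5 m⁴.
T_max = τ_allow·J/r = 1.05×10^8 × 8.597×10^-5 / 0.0875 = 103200 N·m.
ω = 2π·0.0755 = 0.4744 rad/s, so P_max = T_max·ω = 4.894×10^4 W.

65.6 hp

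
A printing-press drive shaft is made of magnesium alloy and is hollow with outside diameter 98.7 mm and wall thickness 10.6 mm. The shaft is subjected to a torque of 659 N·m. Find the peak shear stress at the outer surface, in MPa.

J = π(d_o⁴ − d_i⁴)/32 = π(0.0987⁴ − 0.0775⁴)/32 = 5.775×10^-6 m⁴.
τ_max = T·r/J = 659.0 × 0.0493 / 5.775×10^-6 = 5.631×10^6 Pa.

5.63 MPa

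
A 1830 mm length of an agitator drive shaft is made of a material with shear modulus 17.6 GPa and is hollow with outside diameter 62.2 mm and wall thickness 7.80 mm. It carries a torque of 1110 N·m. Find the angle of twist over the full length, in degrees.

6.57°

J = π(d_o⁴ − d_i⁴)/32 = π(0.0622⁴ − 0.0466⁴)/32 = 1.007×10^-6 m⁴.
θ = T·L/(G·J) = 1110 × 1.83 / (17.6×10⁹ × 1.007×10^-6) = 0.1147 rad.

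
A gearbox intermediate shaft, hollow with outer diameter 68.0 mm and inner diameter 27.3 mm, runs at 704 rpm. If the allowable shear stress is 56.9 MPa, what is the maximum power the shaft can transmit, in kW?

252 kW

J = π(d_o⁴ − d_i⁴)/32 = π(0.0680⁴ − 0.0273⁴)/32 = 2.045×10^-6 m⁴.
T_max = τ_allow·J/r = 5.69×10^7 × 2.045×10^-6 / 0.0340 = 3422 N·m.
ω = 2π·704/60 = 73.72 rad/s, so P_max = T_max·ω = 2.523×10^5 W.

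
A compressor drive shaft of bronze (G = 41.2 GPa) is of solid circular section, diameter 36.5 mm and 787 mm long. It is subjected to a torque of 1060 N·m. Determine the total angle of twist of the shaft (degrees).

J = πd⁴/32 = π(0.0365)⁴/32 = 1.742×10^-7 m⁴.
θ = T·L/(G·J) = 1060 × 0.787 / (41.2×10⁹ × 1.742×10^-7) = 0.1162 rad.

6.66°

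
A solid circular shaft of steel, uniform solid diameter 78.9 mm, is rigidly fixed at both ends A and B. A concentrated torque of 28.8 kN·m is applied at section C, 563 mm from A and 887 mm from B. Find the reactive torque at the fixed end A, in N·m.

With uniform GJ and both ends fixed, compatibility θ_AC = θ_CB gives T_A·a = T_B·b, together with T_A + T_B = T₀.
T_A = T₀·b/(a+b) = 28800·887/1450 = 17620 N·m; T_B = 11180 N·m.

17600 N·m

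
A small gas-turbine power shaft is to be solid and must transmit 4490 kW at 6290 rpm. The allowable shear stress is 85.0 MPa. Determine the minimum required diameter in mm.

ω = 2π·6290/60 = 658.7 rad/s, so T = P/ω = 4490×10³ / 658.7 = 6817 N·m.
For a solid shaft τ_max = 16T/(πd³), so d = (16T/(π τ_allow))^(1/3) = (16·6817/(π·8.50×10^7))^(1/3) = 0.07419 m.

74.2 mm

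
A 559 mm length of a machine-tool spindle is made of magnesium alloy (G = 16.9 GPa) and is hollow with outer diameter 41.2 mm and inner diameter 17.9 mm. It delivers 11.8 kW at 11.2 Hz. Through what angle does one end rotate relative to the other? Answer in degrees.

ω = 2π·11.2 = 70.37 rad/s, so T = P/ω = 11.8×10³ / 70.37 = 167.7 N·m.
J = π(d_o⁴ − d_i⁴)/32 = π(0.0412⁴ − 0.0179⁴)/32 = 2.728×10^-7 m⁴.
θ = T·L/(G·J) = 167.7 × 0.559 / (16.9×10⁹ × 2.728×10^-7) = 0.02033 rad.

1.16°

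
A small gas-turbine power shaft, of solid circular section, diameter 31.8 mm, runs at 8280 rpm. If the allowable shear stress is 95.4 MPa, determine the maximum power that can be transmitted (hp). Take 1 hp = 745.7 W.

700 hp

J = πd⁴/32 = π(0.0318)⁴/32 = 1.004×10^-7 m⁴.
T_max = τ_allow·J/r = 9.54×10^7 × 1.004×10^-7 / 0.0159 = 602.4 N·m.
ω = 2π·8280/60 = 867.1 rad/s, so P_max = T_max·ω = 5.223×10^5 W.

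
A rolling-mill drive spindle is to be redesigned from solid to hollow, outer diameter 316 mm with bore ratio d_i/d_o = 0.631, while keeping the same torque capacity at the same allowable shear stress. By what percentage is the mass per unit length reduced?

32.5 %

Equal τ_max and T ⇒ the solid shaft needs d_s³ = d_o³(1−k⁴), so d_s = 316·(1−0.631⁴)^(1/3) = 298.3 mm.
Area ratio A_h/A_s = d_o²(1−k²)/d_s² = (1−k²)/(1−k⁴)^(2/3) = 0.6752.
Mass saving = 1 − 0.6752 = 32.5 %.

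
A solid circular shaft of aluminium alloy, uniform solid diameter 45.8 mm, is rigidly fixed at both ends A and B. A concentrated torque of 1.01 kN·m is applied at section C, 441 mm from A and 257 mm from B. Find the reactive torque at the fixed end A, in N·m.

372 N·m

With uniform GJ and both ends fixed, compatibility θ_AC = θ_CB gives T_A·a = T_B·b, together with T_A + T_B = T₀.
T_A = T₀·b/(a+b) = 1010·257/698.0 = 371.9 N·m; T_B = 638.1 N·m.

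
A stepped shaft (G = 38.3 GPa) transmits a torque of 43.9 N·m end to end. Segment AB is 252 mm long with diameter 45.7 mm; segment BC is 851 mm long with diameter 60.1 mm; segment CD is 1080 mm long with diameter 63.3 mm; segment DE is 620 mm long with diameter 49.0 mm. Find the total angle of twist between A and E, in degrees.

0.199°

J_AB = π(0.0457)⁴/32 = 4.28×10^-7 m⁴; J_BC = π(0.0601)⁴/32 = 1.28×10^-6 m⁴; J_CD = π(0.0633)⁴/32 = 1.58×10^-6 m⁴; J_DE = π(0.0490)⁴/32 = 5.66×10^-7 m⁴.
θ = (T/G)·Σ L_i/J_i = (43.90/38.3×10⁹)·(0.252/4.28×10^-7 + 0.851/1.28×10^-6 + 1.08/1.58×10^-6 + 0.620/5.66×10^-7) = 3.477×10^-3 rad.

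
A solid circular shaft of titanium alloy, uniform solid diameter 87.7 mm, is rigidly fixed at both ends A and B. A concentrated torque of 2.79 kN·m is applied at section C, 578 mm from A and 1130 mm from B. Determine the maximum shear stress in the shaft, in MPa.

13.9 MPa

With uniform GJ and both ends fixed, compatibility θ_AC = θ_CB gives T_A·a = T_B·b, together with T_A + T_B = T₀.
T_A = T₀·b/(a+b) = 2790·1130/1708 = 1846 N·m; T_B = 944.2 N·m.
τ in each portion: τ_AC = 1.39×10^7 Pa, τ_CB = 7.13×10^6 Pa; maximum is in AC.
τ_max = T_AC·r/J = 1846·0.0439/5.81×10^-6 = 1.394×10^7 Pa.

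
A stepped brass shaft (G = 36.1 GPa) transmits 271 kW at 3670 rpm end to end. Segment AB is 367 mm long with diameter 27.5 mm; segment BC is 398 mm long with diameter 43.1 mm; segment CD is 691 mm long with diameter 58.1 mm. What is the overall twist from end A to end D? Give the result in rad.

0.163 rad

ω = 2π·3670/60 = 384.3 rad/s, so T = P/ω = 271×10³ / 384.3 = 705.1 N·m.
J_AB = π(0.0275)⁴/32 = 5.61×10^-8 m⁴; J_BC = π(0.0431)⁴/32 = 3.39×10^-7 m⁴; J_CD = π(0.0581)⁴/32 = 1.12×10^-6 m⁴.
θ = (T/G)·Σ L_i/J_i = (705.1/36.1×10⁹)·(0.367/5.61×10^-8 + 0.398/3.39×10^-7 + 0.691/1.12×10^-6) = 0.1627 rad.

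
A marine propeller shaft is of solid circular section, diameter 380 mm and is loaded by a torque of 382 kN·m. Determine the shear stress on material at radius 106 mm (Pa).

1.98e7 Pa

J = πd⁴/32 = π(0.380)⁴/32 = 2.047×10^-3 m⁴.
Shear stress varies linearly with radius: τ = T·r/J = 382000 × 0.106 / 2.047×10^-3 = 1.978×10^7 Pa.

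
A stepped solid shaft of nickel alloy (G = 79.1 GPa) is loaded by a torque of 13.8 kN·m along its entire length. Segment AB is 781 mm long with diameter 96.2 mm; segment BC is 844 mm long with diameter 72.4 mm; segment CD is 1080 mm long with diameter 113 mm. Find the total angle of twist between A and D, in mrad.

J_AB = π(0.0962)⁴/32 = 8.41×10^-6 m⁴; J_BC = π(0.0724)⁴/32 = 2.70×10^-6 m⁴; J_CD = π(0.113)⁴/32 = 1.60×10^-5 m⁴.
θ = (T/G)·Σ L_i/J_i = (13800/79.1×10⁹)·(0.781/8.41×10^-6 + 0.844/2.70×10^-6 + 1.08/1.60×10^-5) = 0.08256 rad.

82.6 mrad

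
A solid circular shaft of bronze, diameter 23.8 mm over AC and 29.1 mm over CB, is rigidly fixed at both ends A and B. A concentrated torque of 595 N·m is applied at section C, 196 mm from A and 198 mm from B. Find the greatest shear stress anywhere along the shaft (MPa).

84.7 MPa

Compatibility: T_A·a/J_AC = T_B·b/J_CB with T_A + T_B = T₀.
J_AC = 3.15×10^-8 m⁴, J_CB = 7.04×10^-8 m⁴, so T_A = T₀·(J_AC/a)/((J_AC/a)+(J_CB/b)) = 185.2 N·m, T_B = 409.8 N·m.
τ in each portion: τ_AC = 7.00×10^7 Pa, τ_CB = 8.47×10^7 Pa; maximum is in CB.
τ_max = T_CB·r/J = 409.8·0.0146/7.04×10^-8 = 8.469×10^7 Pa.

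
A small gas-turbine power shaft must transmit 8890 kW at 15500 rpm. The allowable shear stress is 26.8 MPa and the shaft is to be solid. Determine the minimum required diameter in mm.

ω = 2π·15500/60 = 1623 rad/s, so T = P/ω = 8890×10³ / 1623 = 5477 N·m.
For a solid shaft τ_max = 16T/(πd³), so d = (16T/(π τ_allow))^(1/3) = (16·5477/(π·2.68×10^7))^(1/3) = 0.1013 m.

101 mm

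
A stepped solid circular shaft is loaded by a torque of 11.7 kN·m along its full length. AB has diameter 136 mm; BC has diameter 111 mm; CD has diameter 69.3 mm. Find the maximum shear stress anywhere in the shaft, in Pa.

Under the same torque, τ_max = 16T/(πd³) is largest where d is smallest — segment CD (d = 69.3 mm).
τ_max = 16·11700/(π·(0.0693)³) = 1.790×10^8 Pa.

1.79e8 Pa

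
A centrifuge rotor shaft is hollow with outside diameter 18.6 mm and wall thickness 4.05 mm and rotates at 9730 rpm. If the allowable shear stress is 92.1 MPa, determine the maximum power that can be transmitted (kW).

J = π(d_o⁴ − d_i⁴)/32 = π(0.0186⁴ − 0.0105⁴)/32 = 1.056×10^-8 m⁴.
T_max = τ_allow·J/r = 9.21×10^7 × 1.056×10^-8 / 0.00930 = 104.5 N·m.
ω = 2π·9730/60 = 1019 rad/s, so P_max = T_max·ω = 1.065×10^5 W.

107 kW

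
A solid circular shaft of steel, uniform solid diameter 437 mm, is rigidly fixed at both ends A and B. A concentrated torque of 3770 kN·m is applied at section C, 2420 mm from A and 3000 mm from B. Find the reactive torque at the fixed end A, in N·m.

2.09e6 N·m

With uniform GJ and both ends fixed, compatibility θ_AC = θ_CB gives T_A·a = T_B·b, together with T_A + T_B = T₀.
T_A = T₀·b/(a+b) = 3.770e6·3000/5420 = 2.087e6 N·m; T_B = 1.683e6 N·m.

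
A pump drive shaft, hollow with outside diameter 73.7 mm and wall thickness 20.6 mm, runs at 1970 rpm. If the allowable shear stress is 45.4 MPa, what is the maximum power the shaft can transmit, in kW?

708 kW

J = π(d_o⁴ − d_i⁴)/32 = π(0.0737⁴ − 0.0325⁴)/32 = 2.787×10^-6 m⁴.
T_max = τ_allow·J/r = 4.54×10^7 × 2.787×10^-6 / 0.0369 = 3434 N·m.
ω = 2π·1970/60 = 206.3 rad/s, so P_max = T_max·ω = 7.083×10^5 W.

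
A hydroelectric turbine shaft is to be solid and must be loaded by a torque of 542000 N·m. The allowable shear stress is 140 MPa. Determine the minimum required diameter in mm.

For a solid shaft τ_max = 16T/(πd³), so d = (16T/(π τ_allow))^(1/3) = (16·542000/(π·1.40×10^8))^(1/3) = 0.2702 m.

270 mm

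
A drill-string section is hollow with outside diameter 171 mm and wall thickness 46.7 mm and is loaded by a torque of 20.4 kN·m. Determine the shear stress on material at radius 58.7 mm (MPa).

J = π(d_o⁴ − d_i⁴)/32 = π(0.171⁴ − 0.0776⁴)/32 = 8.038×10^-5 m⁴.
Shear stress varies linearly with radius: τ = T·r/J = 20400 × 0.0587 / 8.038×10^-5 = 1.490×10^7 Pa.

14.9 MPa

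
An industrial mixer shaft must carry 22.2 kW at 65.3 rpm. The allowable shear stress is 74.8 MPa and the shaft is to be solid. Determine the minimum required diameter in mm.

ω = 2π·65.3/60 = 6.838 rad/s, so T = P/ω = 22.2×10³ / 6.838 = 3246 N·m.
For a solid shaft τ_max = 16T/(πd³), so d = (16T/(π τ_allow))^(1/3) = (16·3246/(π·7.48×10^7))^(1/3) = 0.06046 m.

60.5 mm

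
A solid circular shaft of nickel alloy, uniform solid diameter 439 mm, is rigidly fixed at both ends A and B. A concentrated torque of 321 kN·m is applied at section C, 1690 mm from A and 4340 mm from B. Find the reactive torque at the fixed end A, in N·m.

With uniform GJ and both ends fixed, compatibility θ_AC = θ_CB gives T_A·a = T_B·b, together with T_A + T_B = T₀.
T_A = T₀·b/(a+b) = 321000·4340/6030 = 231000 N·m; T_B = 89970 N·m.

231000 N·m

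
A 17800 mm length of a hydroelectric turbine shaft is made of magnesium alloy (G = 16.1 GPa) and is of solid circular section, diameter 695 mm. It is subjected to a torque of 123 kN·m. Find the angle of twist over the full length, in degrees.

0.340°

J = πd⁴/32 = π(0.695)⁴/32 = 0.02291 m⁴.
θ = T·L/(G·J) = 123000 × 17.8 / (16.1×10⁹ × 0.02291) = 5.937×10^-3 rad.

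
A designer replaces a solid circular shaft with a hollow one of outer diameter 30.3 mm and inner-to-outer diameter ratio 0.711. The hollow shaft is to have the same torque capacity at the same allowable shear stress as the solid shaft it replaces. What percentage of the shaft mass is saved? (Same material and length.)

39.8 %

Equal τ_max and T ⇒ the solid shaft needs d_s³ = d_o³(1−k⁴), so d_s = 30.3·(1−0.711⁴)^(1/3) = 27.46 mm.
Area ratio A_h/A_s = d_o²(1−k²)/d_s² = (1−k²)/(1−k⁴)^(2/3) = 0.6020.
Mass saving = 1 − 0.6020 = 39.8 %.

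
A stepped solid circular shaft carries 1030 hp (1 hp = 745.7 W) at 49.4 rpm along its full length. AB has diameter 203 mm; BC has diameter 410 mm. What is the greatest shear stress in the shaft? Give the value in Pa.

ω = 2π·49.4/60 = 5.173 rad/s, so T = P/ω = 1030×745.7 / 5.173 = 148500 N·m.
Under the same torque, τ_max = 16T/(πd³) is largest where d is smallest — segment AB (d = 203 mm).
τ_max = 16·148500/(π·(0.203)³) = 9.039×10^7 Pa.

9.04e7 Pa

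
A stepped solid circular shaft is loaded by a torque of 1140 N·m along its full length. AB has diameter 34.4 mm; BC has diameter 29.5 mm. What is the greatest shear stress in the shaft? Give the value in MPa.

226 MPa

Under the same torque, τ_max = 16T/(πd³) is largest where d is smallest — segment BC (d = 29.5 mm).
τ_max = 16·1140/(π·(0.0295)³) = 2.262×10^8 Pa.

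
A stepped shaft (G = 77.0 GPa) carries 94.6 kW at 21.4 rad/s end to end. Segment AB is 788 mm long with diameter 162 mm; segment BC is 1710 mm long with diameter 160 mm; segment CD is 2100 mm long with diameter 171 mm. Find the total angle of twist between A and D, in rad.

ω = 21.4 rad/s, so T = P/ω = 94.6×10³ / 21.40 = 4421 N·m.
J_AB = π(0.162)⁴/32 = 6.76×10^-5 m⁴; J_BC = π(0.160)⁴/32 = 6.43×10^-5 m⁴; J_CD = π(0.171)⁴/32 = 8.39×10^-5 m⁴.
θ = (T/G)·Σ L_i/J_i = (4421/77.0×10⁹)·(0.788/6.76×10^-5 + 1.71/6.43×10^-5 + 2.10/8.39×10^-5) = 3.631×10^-3 rad.

0.00363 rad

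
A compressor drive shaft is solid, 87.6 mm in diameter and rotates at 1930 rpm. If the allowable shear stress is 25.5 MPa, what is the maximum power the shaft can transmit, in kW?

J = πd⁴/32 = π(0.0876)⁴/32 = 5.781×10^-6 m⁴.
T_max = τ_allow·J/r = 2.55×10^7 × 5.781×10^-6 / 0.0438 = 3366 N·m.
ω = 2π·1930/60 = 202.1 rad/s, so P_max = T_max·ω = 6.802×10^5 W.

680 kW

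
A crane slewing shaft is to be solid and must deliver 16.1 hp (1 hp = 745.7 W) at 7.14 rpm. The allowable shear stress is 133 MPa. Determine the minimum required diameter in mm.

85.0 mm

ω = 2π·7.14/60 = 0.7477 rad/s, so T = P/ω = 16.1×745.7 / 0.7477 = 16060 N·m.
For a solid shaft τ_max = 16T/(πd³), so d = (16T/(π τ_allow))^(1/3) = (16·16060/(π·1.33×10^8))^(1/3) = 0.08503 m.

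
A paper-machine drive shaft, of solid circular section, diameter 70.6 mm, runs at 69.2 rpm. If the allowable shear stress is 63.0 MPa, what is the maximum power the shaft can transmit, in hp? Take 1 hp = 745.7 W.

42.3 hp

J = πd⁴/32 = π(0.0706)⁴/32 = 2.439×10^-6 m⁴.
T_max = τ_allow·J/r = 6.30×10^7 × 2.439×10^-6 / 0.0353 = 4353 N·m.
ω = 2π·69.2/60 = 7.247 rad/s, so P_max = T_max·ω = 3.154×10^4 W.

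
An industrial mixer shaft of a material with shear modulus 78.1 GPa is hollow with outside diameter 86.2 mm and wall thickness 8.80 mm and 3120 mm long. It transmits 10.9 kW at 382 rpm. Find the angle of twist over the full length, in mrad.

3.35 mrad

ω = 2π·382/60 = 40.00 rad/s, so T = P/ω = 10.9×10³ / 40.00 = 272.5 N·m.
J = π(d_o⁴ − d_i⁴)/32 = π(0.0862⁴ − 0.0686⁴)/32 = 3.246×10^-6 m⁴.
θ = T·L/(G·J) = 272.5 × 3.12 / (78.1×10⁹ × 3.246×10^-6) = 3.353×10^-3 rad.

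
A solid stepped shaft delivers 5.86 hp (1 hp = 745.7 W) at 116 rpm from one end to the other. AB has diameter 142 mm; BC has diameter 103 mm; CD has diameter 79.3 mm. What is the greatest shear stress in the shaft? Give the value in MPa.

3.67 MPa

ω = 2π·116/60 = 12.15 rad/s, so T = P/ω = 5.86×745.7 / 12.15 = 359.7 N·m.
Under the same torque, τ_max = 16T/(πd³) is largest where d is smallest — segment CD (d = 79.3 mm).
τ_max = 16·359.7/(π·(0.0793)³) = 3.674×10^6 Pa.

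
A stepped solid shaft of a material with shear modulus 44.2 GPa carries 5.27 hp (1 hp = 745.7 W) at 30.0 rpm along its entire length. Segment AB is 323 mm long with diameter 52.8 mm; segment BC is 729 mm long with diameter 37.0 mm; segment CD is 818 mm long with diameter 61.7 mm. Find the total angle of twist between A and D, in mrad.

140 mrad

ω = 2π·30.0/60 = 3.142 rad/s, so T = P/ω = 5.27×745.7 / 3.142 = 1251 N·m.
J_AB = π(0.0528)⁴/32 = 7.63×10^-7 m⁴; J_BC = π(0.0370)⁴/32 = 1.84×10^-7 m⁴; J_CD = π(0.0617)⁴/32 = 1.42×10^-6 m⁴.
θ = (T/G)·Σ L_i/J_i = (1251/44.2×10⁹)·(0.323/7.63×10^-7 + 0.729/1.84×10^-7 + 0.818/1.42×10^-6) = 0.1404 rad.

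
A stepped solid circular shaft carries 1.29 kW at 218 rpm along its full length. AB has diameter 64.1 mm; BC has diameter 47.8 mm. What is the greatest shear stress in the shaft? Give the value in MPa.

2.64 MPa

ω = 2π·218/60 = 22.83 rad/s, so T = P/ω = 1.29×10³ / 22.83 = 56.51 N·m.
Under the same torque, τ_max = 16T/(πd³) is largest where d is smallest — segment BC (d = 47.8 mm).
τ_max = 16·56.51/(π·(0.0478)³) = 2.635×10^6 Pa.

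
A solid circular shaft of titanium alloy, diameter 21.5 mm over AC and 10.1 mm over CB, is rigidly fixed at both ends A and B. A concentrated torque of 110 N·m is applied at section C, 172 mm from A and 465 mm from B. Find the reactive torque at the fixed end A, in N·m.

Compatibility: T_A·a/J_AC = T_B·b/J_CB with T_A + T_B = T₀.
J_AC = 2.10×10^-8 m⁴, J_CB = 1.02×10^-9 m⁴, so T_A = T₀·(J_AC/a)/((J_AC/a)+(J_CB/b)) = 108.1 N·m, T_B = 1.946 N·m.

108 N·m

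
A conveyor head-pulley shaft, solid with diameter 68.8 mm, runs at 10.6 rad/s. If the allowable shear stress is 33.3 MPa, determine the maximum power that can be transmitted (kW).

J = πd⁴/32 = π(0.0688)⁴/32 = 2.200×10^-6 m⁴.
T_max = τ_allow·J/r = 3.33×10^7 × 2.200×10^-6 / 0.0344 = 2129 N·m.
ω = 10.6 rad/s, so P_max = T_max·ω = 2.257×10^4 W.

22.6 kW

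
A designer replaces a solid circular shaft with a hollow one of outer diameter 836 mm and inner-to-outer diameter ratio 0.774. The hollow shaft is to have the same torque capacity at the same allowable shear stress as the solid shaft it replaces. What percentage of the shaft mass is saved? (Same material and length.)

46.1 %

Equal τ_max and T ⇒ the solid shaft needs d_s³ = d_o³(1−k⁴), so d_s = 836·(1−0.774⁴)^(1/3) = 720.9 mm.
Area ratio A_h/A_s = d_o²(1−k²)/d_s² = (1−k²)/(1−k⁴)^(2/3) = 0.5392.
Mass saving = 1 − 0.5392 = 46.1 %.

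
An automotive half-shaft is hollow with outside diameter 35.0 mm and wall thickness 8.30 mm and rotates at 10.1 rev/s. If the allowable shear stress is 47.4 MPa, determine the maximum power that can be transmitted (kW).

J = π(d_o⁴ − d_i⁴)/32 = π(0.0350⁴ − 0.0184⁴)/32 = 1.361×10^-7 m⁴.
T_max = τ_allow·J/r = 4.74×10^7 × 1.361×10^-7 / 0.0175 = 368.6 N·m.
ω = 2π·10.1 = 63.46 rad/s, so P_max = T_max·ω = 2.339×10^4 W.

23.4 kW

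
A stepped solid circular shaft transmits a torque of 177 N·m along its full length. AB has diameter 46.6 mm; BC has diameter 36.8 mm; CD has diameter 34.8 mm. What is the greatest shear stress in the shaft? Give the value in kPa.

21400 kPa

Under the same torque, τ_max = 16T/(πd³) is largest where d is smallest — segment CD (d = 34.8 mm).
τ_max = 16·177.0/(π·(0.0348)³) = 2.139×10^7 Pa.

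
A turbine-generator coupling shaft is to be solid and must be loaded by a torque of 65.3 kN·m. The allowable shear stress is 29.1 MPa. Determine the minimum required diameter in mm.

225 mm

For a solid shaft τ_max = 16T/(πd³), so d = (16T/(π τ_allow))^(1/3) = (16·65300/(π·2.91×10^7))^(1/3) = 0.2252 m.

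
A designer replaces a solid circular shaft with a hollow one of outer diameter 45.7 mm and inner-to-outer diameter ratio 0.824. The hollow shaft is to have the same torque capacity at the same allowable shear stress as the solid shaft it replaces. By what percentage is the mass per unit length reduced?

51.5 %

Equal τ_max and T ⇒ the solid shaft needs d_s³ = d_o³(1−k⁴), so d_s = 45.7·(1−0.824⁴)^(1/3) = 37.19 mm.
Area ratio A_h/A_s = d_o²(1−k²)/d_s² = (1−k²)/(1−k⁴)^(2/3) = 0.4847.
Mass saving = 1 − 0.4847 = 51.5 %.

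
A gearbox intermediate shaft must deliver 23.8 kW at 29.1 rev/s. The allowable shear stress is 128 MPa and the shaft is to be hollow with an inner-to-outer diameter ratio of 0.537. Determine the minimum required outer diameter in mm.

17.8 mm

ω = 2π·29.1 = 182.8 rad/s, so T = P/ω = 23.8×10³ / 182.8 = 130.2 N·m.
For a hollow shaft with d_i/d_o = 0.537: τ_max = 16T/(π d_o³ (1−k⁴)), so d_o = [16T/(π τ_allow (1−k⁴))]^(1/3) = [16·130.2/(π·1.28×10^8·0.9168)]^(1/3) = 0.01781 m.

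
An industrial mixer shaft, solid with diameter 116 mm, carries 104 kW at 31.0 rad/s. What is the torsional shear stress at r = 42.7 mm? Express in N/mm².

ω = 31.0 rad/s, so T = P/ω = 104×10³ / 31.00 = 3355 N·m.
J = πd⁴/32 = π(0.116)⁴/32 = 1.778×10^-5 m⁴.
Shear stress varies linearly with radius: τ = T·r/J = 3355 × 0.0427 / 1.778×10^-5 = 8.059×10^6 Pa.

8.06 N/mm²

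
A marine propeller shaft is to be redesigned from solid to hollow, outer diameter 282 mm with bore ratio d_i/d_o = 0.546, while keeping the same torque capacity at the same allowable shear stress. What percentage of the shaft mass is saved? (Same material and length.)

Equal τ_max and T ⇒ the solid shaft needs d_s³ = d_o³(1−k⁴), so d_s = 282·(1−0.546⁴)^(1/3) = 273.4 mm.
Area ratio A_h/A_s = d_o²(1−k²)/d_s² = (1−k²)/(1−k⁴)^(2/3) = 0.7468.
Mass saving = 1 − 0.7468 = 25.3 %.

25.3 %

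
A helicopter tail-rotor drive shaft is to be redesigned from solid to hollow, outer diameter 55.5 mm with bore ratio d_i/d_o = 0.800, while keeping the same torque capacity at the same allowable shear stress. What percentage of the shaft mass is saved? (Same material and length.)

Equal τ_max and T ⇒ the solid shaft needs d_s³ = d_o³(1−k⁴), so d_s = 55.5·(1−0.800⁴)^(1/3) = 46.56 mm.
Area ratio A_h/A_s = d_o²(1−k²)/d_s² = (1−k²)/(1−k⁴)^(2/3) = 0.5115.
Mass saving = 1 − 0.5115 = 48.8 %.

48.8 %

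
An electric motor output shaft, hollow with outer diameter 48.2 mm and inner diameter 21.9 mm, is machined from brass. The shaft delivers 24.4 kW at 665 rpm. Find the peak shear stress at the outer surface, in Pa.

1.66e7 Pa

ω = 2π·665/60 = 69.64 rad/s, so T = P/ω = 24.4×10³ / 69.64 = 350.4 N·m.
J = π(d_o⁴ − d_i⁴)/32 = π(0.0482⁴ − 0.0219⁴)/32 = 5.073×10^-7 m⁴.
τ_max = T·r/J = 350.4 × 0.0241 / 5.073×10^-7 = 1.664×10^7 Pa.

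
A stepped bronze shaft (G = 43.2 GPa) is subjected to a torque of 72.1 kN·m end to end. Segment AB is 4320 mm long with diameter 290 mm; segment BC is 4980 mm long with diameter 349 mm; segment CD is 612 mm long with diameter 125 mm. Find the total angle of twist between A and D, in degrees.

J_AB = π(0.290)⁴/32 = 6.94×10^-4 m⁴; J_BC = π(0.349)⁴/32 = 1.46×10^-3 m⁴; J_CD = π(0.125)⁴/32 = 2.40×10^-5 m⁴.
θ = (T/G)·Σ L_i/J_i = (72100/43.2×10⁹)·(4.32/6.94×10^-4 + 4.98/1.46×10^-3 + 0.612/2.40×10^-5) = 0.05871 rad.

3.36°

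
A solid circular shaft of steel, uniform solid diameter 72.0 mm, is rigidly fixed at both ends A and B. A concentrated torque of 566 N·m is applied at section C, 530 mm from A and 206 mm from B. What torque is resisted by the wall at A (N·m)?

158 N·m

With uniform GJ and both ends fixed, compatibility θ_AC = θ_CB gives T_A·a = T_B·b, together with T_A + T_B = T₀.
T_A = T₀·b/(a+b) = 566.0·206/736.0 = 158.4 N·m; T_B = 407.6 N·m.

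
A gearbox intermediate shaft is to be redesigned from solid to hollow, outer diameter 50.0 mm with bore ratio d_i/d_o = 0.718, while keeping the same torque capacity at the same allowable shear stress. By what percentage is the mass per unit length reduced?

Equal τ_max and T ⇒ the solid shaft needs d_s³ = d_o³(1−k⁴), so d_s = 50.0·(1−0.718⁴)^(1/3) = 45.11 mm.
Area ratio A_h/A_s = d_o²(1−k²)/d_s² = (1−k²)/(1−k⁴)^(2/3) = 0.5953.
Mass saving = 1 − 0.5953 = 40.5 %.

40.5 %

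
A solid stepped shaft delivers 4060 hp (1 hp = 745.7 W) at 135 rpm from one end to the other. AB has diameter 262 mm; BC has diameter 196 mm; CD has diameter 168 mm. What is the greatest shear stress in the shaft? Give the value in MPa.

230 MPa

ω = 2π·135/60 = 14.14 rad/s, so T = P/ω = 4060×745.7 / 14.14 = 214200 N·m.
Under the same torque, τ_max = 16T/(πd³) is largest where d is smallest — segment CD (d = 168 mm).
τ_max = 16·214200/(π·(0.168)³) = 2.300×10^8 Pa.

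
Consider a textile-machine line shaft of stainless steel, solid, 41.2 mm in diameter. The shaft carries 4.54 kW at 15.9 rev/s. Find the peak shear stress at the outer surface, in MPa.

3.31 MPa

ω = 2π·15.9 = 99.90 rad/s, so T = P/ω = 4.54×10³ / 99.90 = 45.44 N·m.
J = πd⁴/32 = π(0.0412)⁴/32 = 2.829×10^-7 m⁴.
τ_max = T·r/J = 45.44 × 0.0206 / 2.829×10^-7 = 3.309×10^6 Pa.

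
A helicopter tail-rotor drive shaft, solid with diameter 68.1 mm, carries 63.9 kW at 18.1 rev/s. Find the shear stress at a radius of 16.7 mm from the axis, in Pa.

4.44e6 Pa

ω = 2π·18.1 = 113.7 rad/s, so T = P/ω = 63.9×10³ / 113.7 = 561.9 N·m.
J = πd⁴/32 = π(0.0681)⁴/32 = 2.111×10^-6 m⁴.
Shear stress varies linearly with radius: τ = T·r/J = 561.9 × 0.0167 / 2.111×10^-6 = 4.444×10^6 Pa.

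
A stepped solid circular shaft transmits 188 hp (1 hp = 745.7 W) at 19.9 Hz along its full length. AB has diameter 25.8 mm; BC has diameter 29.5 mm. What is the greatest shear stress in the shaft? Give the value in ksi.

ω = 2π·19.9 = 125.0 rad/s, so T = P/ω = 188×745.7 / 125.0 = 1121 N·m.
Under the same torque, τ_max = 16T/(πd³) is largest where d is smallest — segment AB (d = 25.8 mm).
τ_max = 16·1121/(π·(0.0258)³) = 3.325×10^8 Pa.

48.2 ksi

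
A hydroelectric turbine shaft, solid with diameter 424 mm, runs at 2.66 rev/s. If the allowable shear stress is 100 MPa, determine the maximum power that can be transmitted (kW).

25000 kW

J = πd⁴/32 = π(0.424)⁴/32 = 3.173×10^-3 m⁴.
T_max = τ_allow·J/r = 1.00×10^8 × 3.173×10^-3 / 0.212 = 1.497e6 N·m.
ω = 2π·2.66 = 16.71 rad/s, so P_max = T_max·ω = 2.501×10^7 W.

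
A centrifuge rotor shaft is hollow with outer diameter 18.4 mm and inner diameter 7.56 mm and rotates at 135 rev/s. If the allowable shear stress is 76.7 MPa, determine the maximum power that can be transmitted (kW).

J = π(d_o⁴ − d_i⁴)/32 = π(0.0184⁴ − 0.00756⁴)/32 = 1.093×10^-8 m⁴.
T_max = τ_allow·J/r = 7.67×10^7 × 1.093×10^-8 / 0.00920 = 91.14 N·m.
ω = 2π·135 = 848.2 rad/s, so P_max = T_max·ω = 7.731×10^4 W.

77.3 kW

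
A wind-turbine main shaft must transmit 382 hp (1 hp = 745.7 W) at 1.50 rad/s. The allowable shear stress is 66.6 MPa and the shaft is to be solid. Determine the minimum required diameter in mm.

244 mm

ω = 1.50 rad/s, so T = P/ω = 382×745.7 / 1.500 = 189900 N·m.
For a solid shaft τ_max = 16T/(πd³), so d = (16T/(π τ_allow))^(1/3) = (16·189900/(π·6.66×10^7))^(1/3) = 0.2440 m.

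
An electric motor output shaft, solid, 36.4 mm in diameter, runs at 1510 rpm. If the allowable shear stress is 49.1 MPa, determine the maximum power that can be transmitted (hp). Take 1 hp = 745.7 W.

J = πd⁴/32 = π(0.0364)⁴/32 = 1.723×10^-7 m⁴.
T_max = τ_allow·J/r = 4.91×10^7 × 1.723×10^-7 / 0.0182 = 465.0 N·m.
ω = 2π·1510/60 = 158.1 rad/s, so P_max = T_max·ω = 7.352×10^4 W.

98.6 hp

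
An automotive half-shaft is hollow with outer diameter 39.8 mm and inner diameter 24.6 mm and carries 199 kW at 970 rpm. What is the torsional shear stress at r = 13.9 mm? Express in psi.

18800 psi

ω = 2π·970/60 = 101.6 rad/s, so T = P/ω = 199×10³ / 101.6 = 1959 N·m.
J = π(d_o⁴ − d_i⁴)/32 = π(0.0398⁴ − 0.0246⁴)/32 = 2.104×10^-7 m⁴.
Shear stress varies linearly with radius: τ = T·r/J = 1959 × 0.0139 / 2.104×10^-7 = 1.294×10^8 Pa.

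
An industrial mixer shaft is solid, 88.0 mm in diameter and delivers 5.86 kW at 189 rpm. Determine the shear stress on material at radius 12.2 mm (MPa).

0.614 MPa

ω = 2π·189/60 = 19.79 rad/s, so T = P/ω = 5.86×10³ / 19.79 = 296.1 N·m.
J = πd⁴/32 = π(0.0880)⁴/32 = 5.887×10^-6 m⁴.
Shear stress varies linearly with radius: τ = T·r/J = 296.1 × 0.0122 / 5.887×10^-6 = 6.135×10^5 Pa.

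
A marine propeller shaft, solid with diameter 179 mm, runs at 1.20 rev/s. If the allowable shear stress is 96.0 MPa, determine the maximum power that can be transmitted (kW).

815 kW

J = πd⁴/32 = π(0.179)⁴/32 = 1.008×10^-4 m⁴.
T_max = τ_allow·J/r = 9.60×10^7 × 1.008×10^-4 / 0.0895 = 108100 N·m.
ω = 2π·1.20 = 7.540 rad/s, so P_max = T_max·ω = 8.151×10^5 W.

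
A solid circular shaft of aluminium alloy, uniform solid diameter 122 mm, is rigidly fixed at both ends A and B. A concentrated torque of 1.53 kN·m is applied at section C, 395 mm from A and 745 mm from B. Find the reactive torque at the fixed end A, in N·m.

With uniform GJ and both ends fixed, compatibility θ_AC = θ_CB gives T_A·a = T_B·b, together with T_A + T_B = T₀.
T_A = T₀·b/(a+b) = 1530·745/1140 = 999.9 N·m; T_B = 530.1 N·m.

1000 N·m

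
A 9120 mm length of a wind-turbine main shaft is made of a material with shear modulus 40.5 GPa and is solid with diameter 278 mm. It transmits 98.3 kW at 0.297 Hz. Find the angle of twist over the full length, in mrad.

ω = 2π·0.297 = 1.866 rad/s, so T = P/ω = 98.3×10³ / 1.866 = 52680 N·m.
J = πd⁴/32 = π(0.278)⁴/32 = 5.864×10^-4 m⁴.
θ = T·L/(G·J) = 52680 × 9.12 / (40.5×10⁹ × 5.864×10^-4) = 0.02023 rad.

20.2 mrad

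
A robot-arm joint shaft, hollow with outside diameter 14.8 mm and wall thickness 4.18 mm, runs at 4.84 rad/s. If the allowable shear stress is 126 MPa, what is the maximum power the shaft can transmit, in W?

374 W

J = π(d_o⁴ − d_i⁴)/32 = π(0.0148⁴ − 0.00644⁴)/32 = 4.541×10^-9 m⁴.
T_max = τ_allow·J/r = 1.26×10^8 × 4.541×10^-9 / 0.00740 = 77.33 N·m.
ω = 4.84 rad/s, so P_max = T_max·ω = 374.3 W.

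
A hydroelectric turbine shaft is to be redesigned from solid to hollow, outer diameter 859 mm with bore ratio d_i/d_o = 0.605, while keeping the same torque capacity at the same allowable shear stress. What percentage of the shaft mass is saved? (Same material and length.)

30.2 %

Equal τ_max and T ⇒ the solid shaft needs d_s³ = d_o³(1−k⁴), so d_s = 859·(1−0.605⁴)^(1/3) = 818.8 mm.
Area ratio A_h/A_s = d_o²(1−k²)/d_s² = (1−k²)/(1−k⁴)^(2/3) = 0.6978.
Mass saving = 1 − 0.6978 = 30.2 %.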